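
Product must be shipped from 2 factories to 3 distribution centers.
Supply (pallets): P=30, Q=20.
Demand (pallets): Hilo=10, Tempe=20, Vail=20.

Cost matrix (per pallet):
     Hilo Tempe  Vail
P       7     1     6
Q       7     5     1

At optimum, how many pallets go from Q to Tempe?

Optimal shipments:
  P->Hilo: 10 × 7 = 70
  P->Tempe: 20 × 1 = 20
  Q->Vail: 20 × 1 = 20
Total cost = 110.
The route Q→Tempe is not used.

0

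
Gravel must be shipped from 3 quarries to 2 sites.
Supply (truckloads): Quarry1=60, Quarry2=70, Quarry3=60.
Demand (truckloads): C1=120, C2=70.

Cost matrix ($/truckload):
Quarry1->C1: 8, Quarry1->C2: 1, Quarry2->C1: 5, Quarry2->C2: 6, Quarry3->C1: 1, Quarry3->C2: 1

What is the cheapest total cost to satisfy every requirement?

An optimal shipping plan:
  Quarry1→C2: 60 × $1 = $60
  Quarry2→C1: 70 × $5 = $350
  Quarry3→C1: 50 × $1 = $50
  Quarry3→C2: 10 × $1 = $10
Total = 60 + 350 + 50 + 10 = $470.
(Supply check: Quarry1 ships 60; Quarry2 ships 70; Quarry3 ships 60.)

470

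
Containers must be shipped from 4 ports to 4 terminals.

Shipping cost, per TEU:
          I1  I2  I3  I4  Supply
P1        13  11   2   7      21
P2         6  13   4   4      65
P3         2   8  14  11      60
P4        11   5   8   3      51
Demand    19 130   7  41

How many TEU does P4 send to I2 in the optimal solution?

The minimum-cost plan:
  P1→I2: 19 × 11 = 209
  P1→I3: 2 × 2 = 4
  P2→I1: 19 × 6 = 114
  P2→I3: 5 × 4 = 20
  P2→I4: 41 × 4 = 164
  P3→I2: 60 × 8 = 480
  P4→I2: 51 × 5 = 255
Total cost = 1246.
So P4→I2 carries 51 TEU.

51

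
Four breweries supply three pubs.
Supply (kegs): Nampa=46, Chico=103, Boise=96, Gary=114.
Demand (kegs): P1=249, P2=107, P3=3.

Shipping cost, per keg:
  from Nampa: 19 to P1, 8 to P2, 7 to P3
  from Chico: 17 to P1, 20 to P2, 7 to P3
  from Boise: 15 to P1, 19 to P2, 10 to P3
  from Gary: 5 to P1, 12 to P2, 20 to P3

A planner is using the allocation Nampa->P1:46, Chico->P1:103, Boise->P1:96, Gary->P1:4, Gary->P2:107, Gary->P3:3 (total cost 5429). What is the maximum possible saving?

1147

Current plan cost = 46·19 + 103·17 + 96·15 + 4·5 + 107·12 + 3·20 = 5429.
Optimal plan:
  Nampa→P2: 46 × 8 = 368
  Chico→P1: 39 × 17 = 663
  Chico→P2: 61 × 20 = 1220
  Chico→P3: 3 × 7 = 21
  Boise→P1: 96 × 15 = 1440
  Gary→P1: 114 × 5 = 570
Optimal cost = 4282.
Saving = 5429 − 4282 = 1147.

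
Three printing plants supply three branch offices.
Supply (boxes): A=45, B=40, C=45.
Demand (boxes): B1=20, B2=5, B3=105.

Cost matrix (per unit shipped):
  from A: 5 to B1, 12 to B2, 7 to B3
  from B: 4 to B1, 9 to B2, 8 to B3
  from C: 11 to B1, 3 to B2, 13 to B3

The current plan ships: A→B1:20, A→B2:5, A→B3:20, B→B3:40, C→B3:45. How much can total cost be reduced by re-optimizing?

Current plan cost = 20·5 + 5·12 + 20·7 + 40·8 + 45·13 = 1205.
Optimal plan:
  A→B3: 45 boxes
  B→B1: 20 boxes
  B→B3: 20 boxes
  C→B2: 5 boxes
  C→B3: 40 boxes
Optimal cost = 1090.
Saving = 1205 − 1090 = 115.

115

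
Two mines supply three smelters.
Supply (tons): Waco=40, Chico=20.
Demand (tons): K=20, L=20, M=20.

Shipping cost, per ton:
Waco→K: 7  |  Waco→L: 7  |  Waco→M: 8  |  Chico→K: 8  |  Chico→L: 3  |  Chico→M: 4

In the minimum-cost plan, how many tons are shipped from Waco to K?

20

Optimal shipments:
  Waco->K: 20 × 7 = 140
  Waco->L: 20 × 7 = 140
  Chico->M: 20 × 4 = 80
Total cost = 360.
So Waco→K carries 20 tons.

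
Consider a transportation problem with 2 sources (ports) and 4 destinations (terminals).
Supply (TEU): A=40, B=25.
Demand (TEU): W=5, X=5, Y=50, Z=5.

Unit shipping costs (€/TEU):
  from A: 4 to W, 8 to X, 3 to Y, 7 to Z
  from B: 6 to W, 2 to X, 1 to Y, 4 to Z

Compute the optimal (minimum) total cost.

One minimum-cost allocation:
  A–W: 5 × €4 = €20
  A–Y: 35 × €3 = €105
  B–X: 5 × €2 = €10
  B–Y: 15 × €1 = €15
  B–Z: 5 × €4 = €20
Total = 20 + 105 + 10 + 15 + 20 = €170.

170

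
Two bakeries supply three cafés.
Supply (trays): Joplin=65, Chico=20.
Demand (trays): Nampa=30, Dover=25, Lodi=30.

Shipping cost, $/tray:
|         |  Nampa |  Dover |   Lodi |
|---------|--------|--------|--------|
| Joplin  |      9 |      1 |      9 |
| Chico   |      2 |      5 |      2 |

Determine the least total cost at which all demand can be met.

Optimal allocation:
  Joplin–Nampa: 10 trays
  Joplin–Dover: 25 trays
  Joplin–Lodi: 30 trays
  Chico–Nampa: 20 trays
Total cost = $425.

425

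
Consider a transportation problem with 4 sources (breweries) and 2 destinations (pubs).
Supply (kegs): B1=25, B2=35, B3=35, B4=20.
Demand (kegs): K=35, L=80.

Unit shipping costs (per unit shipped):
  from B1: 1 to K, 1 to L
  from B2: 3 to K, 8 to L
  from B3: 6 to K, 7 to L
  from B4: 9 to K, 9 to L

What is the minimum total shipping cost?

555

An optimal shipping plan:
  B1->L: 25 × 1 = 25
  B2->K: 35 × 3 = 105
  B3->L: 35 × 7 = 245
  B4->L: 20 × 9 = 180
Total = 25 + 105 + 245 + 180 = 555.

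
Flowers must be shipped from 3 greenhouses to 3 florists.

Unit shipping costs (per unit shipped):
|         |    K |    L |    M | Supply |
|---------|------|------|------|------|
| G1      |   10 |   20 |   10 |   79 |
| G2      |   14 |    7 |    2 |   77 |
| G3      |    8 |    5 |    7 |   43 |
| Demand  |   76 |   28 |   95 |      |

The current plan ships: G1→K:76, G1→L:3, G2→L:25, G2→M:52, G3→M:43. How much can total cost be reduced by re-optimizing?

Current plan cost = 76·10 + 3·20 + 25·7 + 52·2 + 43·7 = 1400.
Optimal plan:
  G1 to K: 76 × 10 = 760
  G1 to M: 3 × 10 = 30
  G2 to M: 77 × 2 = 154
  G3 to L: 28 × 5 = 140
  G3 to M: 15 × 7 = 105
Optimal cost = 1189.
Saving = 1400 − 1189 = 211.

211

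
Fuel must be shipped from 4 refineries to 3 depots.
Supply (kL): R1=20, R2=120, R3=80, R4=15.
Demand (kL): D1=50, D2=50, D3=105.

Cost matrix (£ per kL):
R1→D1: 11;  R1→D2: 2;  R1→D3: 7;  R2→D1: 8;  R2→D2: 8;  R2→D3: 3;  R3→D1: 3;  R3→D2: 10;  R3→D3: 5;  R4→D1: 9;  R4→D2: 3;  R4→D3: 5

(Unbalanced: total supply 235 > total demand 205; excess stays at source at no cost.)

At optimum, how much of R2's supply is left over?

0

An optimal plan:
  R1→D2: 20 × £2 = £40
  R2→D2: 15 × £8 = £120
  R2→D3: 105 × £3 = £315
  R3→D1: 50 × £3 = £150
  R4→D2: 15 × £3 = £45
Total cost = £670.
R2 ships 120 of its 120, leaving 0.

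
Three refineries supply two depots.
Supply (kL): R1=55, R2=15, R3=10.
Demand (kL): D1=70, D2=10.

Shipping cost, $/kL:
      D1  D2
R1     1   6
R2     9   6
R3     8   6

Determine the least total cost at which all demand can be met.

Optimal allocation:
  R1→D1: 55 × $1 = $55
  R2→D1: 5 × $9 = $45
  R2→D2: 10 × $6 = $60
  R3→D1: 10 × $8 = $80
Total = 55 + 45 + 60 + 80 = $240.

240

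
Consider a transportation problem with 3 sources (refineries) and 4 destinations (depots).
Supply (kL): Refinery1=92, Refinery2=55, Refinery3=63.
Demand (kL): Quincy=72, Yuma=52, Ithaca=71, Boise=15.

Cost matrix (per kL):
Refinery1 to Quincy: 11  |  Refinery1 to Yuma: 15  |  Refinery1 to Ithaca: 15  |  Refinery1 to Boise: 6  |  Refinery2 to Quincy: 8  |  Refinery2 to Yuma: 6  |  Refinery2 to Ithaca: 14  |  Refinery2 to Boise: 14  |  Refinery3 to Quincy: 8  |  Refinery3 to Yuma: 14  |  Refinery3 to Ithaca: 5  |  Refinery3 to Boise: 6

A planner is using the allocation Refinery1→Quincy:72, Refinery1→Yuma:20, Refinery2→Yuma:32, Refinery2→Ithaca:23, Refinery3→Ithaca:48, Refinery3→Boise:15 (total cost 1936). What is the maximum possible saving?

Current plan cost = 72·11 + 20·15 + 32·6 + 23·14 + 48·5 + 15·6 = 1936.
Optimal plan:
  Refinery1–Quincy: 69 × 11 = 759
  Refinery1–Ithaca: 8 × 15 = 120
  Refinery1–Boise: 15 × 6 = 90
  Refinery2–Quincy: 3 × 8 = 24
  Refinery2–Yuma: 52 × 6 = 312
  Refinery3–Ithaca: 63 × 5 = 315
Optimal cost = 1620.
Saving = 1936 − 1620 = 316.

316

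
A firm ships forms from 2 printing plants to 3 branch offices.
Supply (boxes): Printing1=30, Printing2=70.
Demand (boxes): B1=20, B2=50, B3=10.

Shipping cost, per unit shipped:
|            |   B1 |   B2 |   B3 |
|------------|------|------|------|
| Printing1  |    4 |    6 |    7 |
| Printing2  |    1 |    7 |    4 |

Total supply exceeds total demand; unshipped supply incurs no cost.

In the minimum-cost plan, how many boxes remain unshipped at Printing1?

0

Minimum-cost shipments:
  Printing1–B2: 30 × 6 = 180
  Printing2–B1: 20 × 1 = 20
  Printing2–B2: 20 × 7 = 140
  Printing2–B3: 10 × 4 = 40
Total cost = 380.
Printing1 ships 30 of its 30, leaving 0.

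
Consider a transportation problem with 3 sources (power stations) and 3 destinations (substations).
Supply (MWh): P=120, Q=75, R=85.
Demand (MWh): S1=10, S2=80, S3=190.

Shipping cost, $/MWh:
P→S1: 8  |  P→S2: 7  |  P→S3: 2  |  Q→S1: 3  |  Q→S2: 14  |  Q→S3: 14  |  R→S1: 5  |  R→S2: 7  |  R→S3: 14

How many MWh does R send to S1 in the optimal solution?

Optimal shipments:
  P–S3: 120 × $2 = $240
  Q–S1: 10 × $3 = $30
  Q–S3: 65 × $14 = $910
  R–S2: 80 × $7 = $560
  R–S3: 5 × $14 = $70
Total cost = $1810.
The route R→S1 is not used.

0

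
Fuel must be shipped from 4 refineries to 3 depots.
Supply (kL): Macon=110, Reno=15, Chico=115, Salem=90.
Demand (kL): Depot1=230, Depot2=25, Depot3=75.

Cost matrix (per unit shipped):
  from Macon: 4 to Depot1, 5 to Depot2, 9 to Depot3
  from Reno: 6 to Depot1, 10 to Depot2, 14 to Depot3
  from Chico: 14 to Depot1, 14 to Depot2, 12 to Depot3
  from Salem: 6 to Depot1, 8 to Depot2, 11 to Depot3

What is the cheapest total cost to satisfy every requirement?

2530

Optimal allocation:
  Macon->Depot1: 110 × 4 = 440
  Reno->Depot1: 15 × 6 = 90
  Chico->Depot1: 15 × 14 = 210
  Chico->Depot2: 25 × 14 = 350
  Chico->Depot3: 75 × 12 = 900
  Salem->Depot1: 90 × 6 = 540
Total = 440 + 90 + 210 + 350 + 900 + 540 = 2530.
(Supply check: Macon ships 110; Reno ships 15; Chico ships 115; Salem ships 90.)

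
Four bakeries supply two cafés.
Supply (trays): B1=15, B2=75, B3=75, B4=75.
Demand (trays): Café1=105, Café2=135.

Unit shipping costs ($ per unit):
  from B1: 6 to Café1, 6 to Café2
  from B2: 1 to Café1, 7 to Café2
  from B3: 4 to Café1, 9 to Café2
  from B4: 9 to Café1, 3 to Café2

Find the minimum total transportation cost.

A cheapest plan:
  B1–Café2: 15 × $6 = $90
  B2–Café1: 75 × $1 = $75
  B3–Café1: 30 × $4 = $120
  B3–Café2: 45 × $9 = $405
  B4–Café2: 75 × $3 = $225
Total = 90 + 75 + 120 + 405 + 225 = $915.

915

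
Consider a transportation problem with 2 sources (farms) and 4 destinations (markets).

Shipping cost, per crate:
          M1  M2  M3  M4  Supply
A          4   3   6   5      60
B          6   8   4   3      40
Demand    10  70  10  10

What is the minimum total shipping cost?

390

Optimal allocation:
  A–M2: 60 × 3 = 180
  B–M1: 10 × 6 = 60
  B–M2: 10 × 8 = 80
  B–M3: 10 × 4 = 40
  B–M4: 10 × 3 = 30
Total = 180 + 60 + 80 + 40 + 30 = 390.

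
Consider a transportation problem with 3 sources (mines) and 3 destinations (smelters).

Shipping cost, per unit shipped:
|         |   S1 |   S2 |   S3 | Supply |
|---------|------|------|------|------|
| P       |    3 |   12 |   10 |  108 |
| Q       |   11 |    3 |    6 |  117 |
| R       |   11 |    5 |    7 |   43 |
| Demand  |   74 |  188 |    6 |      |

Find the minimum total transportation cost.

1184

Optimal allocation:
  P to S1: 74 × 3 = 222
  P to S2: 28 × 12 = 336
  P to S3: 6 × 10 = 60
  Q to S2: 117 × 3 = 351
  R to S2: 43 × 5 = 215
Total = 222 + 336 + 60 + 351 + 215 = 1184.
(Supply check: P ships 108; Q ships 117; R ships 43.)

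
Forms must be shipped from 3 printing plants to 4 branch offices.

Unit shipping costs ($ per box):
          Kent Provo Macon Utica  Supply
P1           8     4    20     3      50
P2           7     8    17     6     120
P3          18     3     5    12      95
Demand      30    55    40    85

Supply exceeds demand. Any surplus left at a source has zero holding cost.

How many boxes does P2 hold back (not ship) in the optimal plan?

55

Minimum-cost shipments:
  P1→Utica: 50 × $3 = $150
  P2→Kent: 30 × $7 = $210
  P2→Utica: 35 × $6 = $210
  P3→Provo: 55 × $3 = $165
  P3→Macon: 40 × $5 = $200
Total cost = $935.
P2 ships 65 of its 120, leaving 55.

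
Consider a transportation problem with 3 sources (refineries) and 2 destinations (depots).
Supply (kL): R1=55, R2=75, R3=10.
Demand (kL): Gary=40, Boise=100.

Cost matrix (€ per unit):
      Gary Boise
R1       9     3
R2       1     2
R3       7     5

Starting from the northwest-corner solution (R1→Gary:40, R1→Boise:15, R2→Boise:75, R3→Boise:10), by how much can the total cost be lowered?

Current plan cost = 40·9 + 15·3 + 75·2 + 10·5 = €605.
Optimal plan:
  R1 to Boise: 55 × €3 = €165
  R2 to Gary: 40 × €1 = €40
  R2 to Boise: 35 × €2 = €70
  R3 to Boise: 10 × €5 = €50
Optimal cost = €325.
Saving = 605 − 325 = €280.

280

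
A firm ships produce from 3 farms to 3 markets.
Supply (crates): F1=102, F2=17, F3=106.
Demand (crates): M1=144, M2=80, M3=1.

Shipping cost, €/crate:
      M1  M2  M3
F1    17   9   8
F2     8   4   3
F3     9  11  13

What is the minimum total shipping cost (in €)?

2175

One minimum-cost allocation:
  F1–M1: 21 crates
  F1–M2: 80 crates
  F1–M3: 1 crates
  F2–M1: 17 crates
  F3–M1: 106 crates
Total cost = €2175.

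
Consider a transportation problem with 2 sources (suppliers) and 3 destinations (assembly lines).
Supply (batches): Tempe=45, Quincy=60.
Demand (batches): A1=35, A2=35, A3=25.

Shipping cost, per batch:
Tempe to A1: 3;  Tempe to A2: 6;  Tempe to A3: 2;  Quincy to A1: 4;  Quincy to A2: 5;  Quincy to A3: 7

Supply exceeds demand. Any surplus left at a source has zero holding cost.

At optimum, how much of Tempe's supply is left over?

0

Minimum-cost shipments:
  Tempe–A1: 20 × 3 = 60
  Tempe–A3: 25 × 2 = 50
  Quincy–A1: 15 × 4 = 60
  Quincy–A2: 35 × 5 = 175
Total cost = 345.
Tempe ships 45 of its 45, leaving 0.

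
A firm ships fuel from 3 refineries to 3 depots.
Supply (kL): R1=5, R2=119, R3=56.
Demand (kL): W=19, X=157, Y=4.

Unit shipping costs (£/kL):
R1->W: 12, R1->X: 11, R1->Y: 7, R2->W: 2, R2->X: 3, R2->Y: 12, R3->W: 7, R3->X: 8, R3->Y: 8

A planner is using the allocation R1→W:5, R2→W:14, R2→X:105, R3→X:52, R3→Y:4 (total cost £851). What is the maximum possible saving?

Current plan cost = 5·12 + 14·2 + 105·3 + 52·8 + 4·8 = £851.
Optimal plan:
  R1→X: 1 × £11 = £11
  R1→Y: 4 × £7 = £28
  R2→X: 119 × £3 = £357
  R3→W: 19 × £7 = £133
  R3→X: 37 × £8 = £296
Optimal cost = £825.
Saving = 851 − 825 = £26.

26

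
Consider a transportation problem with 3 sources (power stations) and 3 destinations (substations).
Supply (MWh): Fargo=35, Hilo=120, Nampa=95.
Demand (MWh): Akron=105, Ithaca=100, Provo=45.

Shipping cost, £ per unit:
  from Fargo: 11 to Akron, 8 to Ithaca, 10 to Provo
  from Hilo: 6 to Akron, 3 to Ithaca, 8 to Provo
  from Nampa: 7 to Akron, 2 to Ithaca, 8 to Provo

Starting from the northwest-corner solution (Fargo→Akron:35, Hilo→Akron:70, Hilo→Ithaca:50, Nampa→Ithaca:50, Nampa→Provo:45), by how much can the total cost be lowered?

Current plan cost = 35·11 + 70·6 + 50·3 + 50·2 + 45·8 = £1415.
Optimal plan:
  Fargo–Provo: 35 × £10 = £350
  Hilo–Akron: 105 × £6 = £630
  Hilo–Ithaca: 5 × £3 = £15
  Hilo–Provo: 10 × £8 = £80
  Nampa–Ithaca: 95 × £2 = £190
Optimal cost = £1265.
Saving = 1415 − 1265 = £150.

150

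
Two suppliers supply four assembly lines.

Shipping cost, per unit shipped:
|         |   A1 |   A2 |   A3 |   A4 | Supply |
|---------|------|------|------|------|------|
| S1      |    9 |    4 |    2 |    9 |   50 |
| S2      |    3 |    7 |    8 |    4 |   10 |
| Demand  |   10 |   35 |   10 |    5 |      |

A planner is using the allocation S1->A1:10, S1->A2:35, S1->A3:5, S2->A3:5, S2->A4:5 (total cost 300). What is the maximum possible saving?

65

Current plan cost = 10·9 + 35·4 + 5·2 + 5·8 + 5·4 = 300.
Optimal plan:
  S1→A2: 35 × 4 = 140
  S1→A3: 10 × 2 = 20
  S1→A4: 5 × 9 = 45
  S2→A1: 10 × 3 = 30
Optimal cost = 235.
Saving = 300 − 235 = 65.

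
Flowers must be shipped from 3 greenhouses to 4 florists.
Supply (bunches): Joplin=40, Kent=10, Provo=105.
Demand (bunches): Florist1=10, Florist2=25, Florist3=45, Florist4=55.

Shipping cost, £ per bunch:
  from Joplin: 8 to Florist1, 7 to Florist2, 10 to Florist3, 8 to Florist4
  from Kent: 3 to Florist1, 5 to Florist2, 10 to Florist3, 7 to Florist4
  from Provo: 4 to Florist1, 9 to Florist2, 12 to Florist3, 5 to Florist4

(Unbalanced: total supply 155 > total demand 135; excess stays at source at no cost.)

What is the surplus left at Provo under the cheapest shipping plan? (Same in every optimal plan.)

20

An optimal plan:
  Joplin–Florist3: 40 × £10 = £400
  Kent–Florist2: 10 × £5 = £50
  Provo–Florist1: 10 × £4 = £40
  Provo–Florist2: 15 × £9 = £135
  Provo–Florist3: 5 × £12 = £60
  Provo–Florist4: 55 × £5 = £275
Total cost = £960.
Provo ships 85 of its 105, leaving 20.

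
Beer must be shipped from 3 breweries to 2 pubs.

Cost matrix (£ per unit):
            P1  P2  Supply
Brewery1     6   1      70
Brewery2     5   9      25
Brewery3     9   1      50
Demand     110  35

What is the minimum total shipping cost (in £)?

One minimum-cost allocation:
  Brewery1->P1: 70 × £6 = £420
  Brewery2->P1: 25 × £5 = £125
  Brewery3->P1: 15 × £9 = £135
  Brewery3->P2: 35 × £1 = £35
Total = 420 + 125 + 135 + 35 = £715.
(Supply check: Brewery1 ships 70; Brewery2 ships 25; Brewery3 ships 50.)

715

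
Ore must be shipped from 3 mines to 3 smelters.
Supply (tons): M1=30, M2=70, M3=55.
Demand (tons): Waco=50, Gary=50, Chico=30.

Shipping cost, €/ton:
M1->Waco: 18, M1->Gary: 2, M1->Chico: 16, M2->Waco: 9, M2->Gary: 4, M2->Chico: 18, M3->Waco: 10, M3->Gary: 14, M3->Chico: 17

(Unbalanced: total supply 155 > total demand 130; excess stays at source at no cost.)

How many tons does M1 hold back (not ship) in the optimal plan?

0

An optimal plan:
  M1–Gary: 30 × €2 = €60
  M2–Waco: 50 × €9 = €450
  M2–Gary: 20 × €4 = €80
  M3–Chico: 30 × €17 = €510
Total cost = €1100.
M1 ships 30 of its 30, leaving 0.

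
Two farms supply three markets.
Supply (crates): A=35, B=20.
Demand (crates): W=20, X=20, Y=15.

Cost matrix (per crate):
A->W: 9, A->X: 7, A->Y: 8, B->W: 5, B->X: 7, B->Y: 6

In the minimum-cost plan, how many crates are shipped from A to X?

20

Optimal shipments:
  A to X: 20 × 7 = 140
  A to Y: 15 × 8 = 120
  B to W: 20 × 5 = 100
Total cost = 360.
So A→X carries 20 crates.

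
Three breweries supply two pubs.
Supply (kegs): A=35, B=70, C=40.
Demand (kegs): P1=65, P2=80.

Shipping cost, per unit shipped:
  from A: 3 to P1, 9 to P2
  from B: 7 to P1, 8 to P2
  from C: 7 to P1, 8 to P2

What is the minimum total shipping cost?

955

One minimum-cost allocation:
  A–P1: 35 × 3 = 105
  B–P1: 30 × 7 = 210
  B–P2: 40 × 8 = 320
  C–P2: 40 × 8 = 320
Total = 105 + 210 + 320 + 320 = 955.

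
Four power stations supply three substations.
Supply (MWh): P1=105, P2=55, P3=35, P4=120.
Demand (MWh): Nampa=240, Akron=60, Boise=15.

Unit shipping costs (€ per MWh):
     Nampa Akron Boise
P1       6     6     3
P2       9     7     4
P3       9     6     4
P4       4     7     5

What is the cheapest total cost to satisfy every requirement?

One minimum-cost allocation:
  P1→Nampa: 105 × €6 = €630
  P2→Nampa: 15 × €9 = €135
  P2→Akron: 25 × €7 = €175
  P2→Boise: 15 × €4 = €60
  P3→Akron: 35 × €6 = €210
  P4→Nampa: 120 × €4 = €480
Total = 630 + 135 + 175 + 60 + 210 + 480 = €1690.
(Supply check: P1 ships 105; P2 ships 55; P3 ships 35; P4 ships 120.)

1690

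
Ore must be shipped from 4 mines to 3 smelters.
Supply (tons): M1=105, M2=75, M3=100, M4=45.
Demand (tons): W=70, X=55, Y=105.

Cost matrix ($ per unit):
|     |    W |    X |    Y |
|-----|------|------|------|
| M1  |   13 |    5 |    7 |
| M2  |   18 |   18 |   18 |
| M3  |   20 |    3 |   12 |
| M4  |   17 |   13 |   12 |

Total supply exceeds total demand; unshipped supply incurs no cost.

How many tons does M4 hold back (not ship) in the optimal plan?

0

Minimum-cost shipments:
  M1→W: 25 tons
  M1→Y: 80 tons
  M3→X: 55 tons
  M3→Y: 25 tons
  M4→W: 45 tons
Total cost = $2115.
M4 ships 45 of its 45, leaving 0.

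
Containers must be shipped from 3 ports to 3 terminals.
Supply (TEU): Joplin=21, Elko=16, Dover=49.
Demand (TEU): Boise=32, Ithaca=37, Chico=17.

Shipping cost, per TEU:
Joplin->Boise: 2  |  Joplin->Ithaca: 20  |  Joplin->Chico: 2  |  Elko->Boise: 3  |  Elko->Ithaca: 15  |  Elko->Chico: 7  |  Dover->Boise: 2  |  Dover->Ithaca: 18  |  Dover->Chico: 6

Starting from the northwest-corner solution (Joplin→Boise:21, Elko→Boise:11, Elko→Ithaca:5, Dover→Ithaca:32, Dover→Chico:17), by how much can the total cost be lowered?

112

Current plan cost = 21·2 + 11·3 + 5·15 + 32·18 + 17·6 = 828.
Optimal plan:
  Joplin–Boise: 4 TEU
  Joplin–Chico: 17 TEU
  Elko–Ithaca: 16 TEU
  Dover–Boise: 28 TEU
  Dover–Ithaca: 21 TEU
Optimal cost = 716.
Saving = 828 − 716 = 112.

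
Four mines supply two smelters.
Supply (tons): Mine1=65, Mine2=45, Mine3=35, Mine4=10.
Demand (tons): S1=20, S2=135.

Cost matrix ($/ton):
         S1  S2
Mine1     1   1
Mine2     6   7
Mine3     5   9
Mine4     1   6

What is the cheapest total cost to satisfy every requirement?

665

One minimum-cost allocation:
  Mine1→S2: 65 tons
  Mine2→S2: 45 tons
  Mine3→S1: 10 tons
  Mine3→S2: 25 tons
  Mine4→S1: 10 tons
Total cost = $665.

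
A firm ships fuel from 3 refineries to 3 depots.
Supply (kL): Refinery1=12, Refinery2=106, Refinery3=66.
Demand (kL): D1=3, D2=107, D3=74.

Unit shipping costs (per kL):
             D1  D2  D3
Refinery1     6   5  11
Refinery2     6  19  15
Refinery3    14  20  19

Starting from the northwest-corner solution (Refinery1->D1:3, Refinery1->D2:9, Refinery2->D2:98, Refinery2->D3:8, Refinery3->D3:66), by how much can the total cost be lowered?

240

Current plan cost = 3·6 + 9·5 + 98·19 + 8·15 + 66·19 = 3299.
Optimal plan:
  Refinery1->D2: 12 × 5 = 60
  Refinery2->D1: 3 × 6 = 18
  Refinery2->D2: 29 × 19 = 551
  Refinery2->D3: 74 × 15 = 1110
  Refinery3->D2: 66 × 20 = 1320
Optimal cost = 3059.
Saving = 3299 − 3059 = 240.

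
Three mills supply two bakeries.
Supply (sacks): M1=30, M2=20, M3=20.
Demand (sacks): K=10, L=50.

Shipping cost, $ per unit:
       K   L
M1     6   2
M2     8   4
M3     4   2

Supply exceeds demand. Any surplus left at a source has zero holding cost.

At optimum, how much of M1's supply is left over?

0

An optimal plan:
  M1–L: 30 × $2 = $60
  M2–L: 10 × $4 = $40
  M3–K: 10 × $4 = $40
  M3–L: 10 × $2 = $20
Total cost = $160.
M1 ships 30 of its 30, leaving 0.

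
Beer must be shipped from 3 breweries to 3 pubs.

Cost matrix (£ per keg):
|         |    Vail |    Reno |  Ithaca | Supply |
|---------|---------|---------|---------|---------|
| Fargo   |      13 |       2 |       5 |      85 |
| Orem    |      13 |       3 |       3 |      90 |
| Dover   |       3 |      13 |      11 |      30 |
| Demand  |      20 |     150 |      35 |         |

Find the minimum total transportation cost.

A cheapest plan:
  Fargo->Reno: 85 kegs
  Orem->Reno: 65 kegs
  Orem->Ithaca: 25 kegs
  Dover->Vail: 20 kegs
  Dover->Ithaca: 10 kegs
Total cost = £610.
(Supply check: Fargo ships 85; Orem ships 90; Dover ships 30.)

610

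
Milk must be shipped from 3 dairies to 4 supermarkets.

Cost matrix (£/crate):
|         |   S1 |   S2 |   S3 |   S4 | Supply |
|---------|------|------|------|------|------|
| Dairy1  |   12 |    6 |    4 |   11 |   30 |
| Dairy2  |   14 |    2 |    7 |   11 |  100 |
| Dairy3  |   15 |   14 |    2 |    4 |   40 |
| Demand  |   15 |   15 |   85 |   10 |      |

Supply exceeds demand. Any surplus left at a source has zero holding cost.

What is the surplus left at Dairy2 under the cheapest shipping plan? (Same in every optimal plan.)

45

Minimum-cost shipments:
  Dairy1 to S3: 30 × £4 = £120
  Dairy2 to S1: 15 × £14 = £210
  Dairy2 to S2: 15 × £2 = £30
  Dairy2 to S3: 25 × £7 = £175
  Dairy3 to S3: 30 × £2 = £60
  Dairy3 to S4: 10 × £4 = £40
Total cost = £635.
Dairy2 ships 55 of its 100, leaving 45.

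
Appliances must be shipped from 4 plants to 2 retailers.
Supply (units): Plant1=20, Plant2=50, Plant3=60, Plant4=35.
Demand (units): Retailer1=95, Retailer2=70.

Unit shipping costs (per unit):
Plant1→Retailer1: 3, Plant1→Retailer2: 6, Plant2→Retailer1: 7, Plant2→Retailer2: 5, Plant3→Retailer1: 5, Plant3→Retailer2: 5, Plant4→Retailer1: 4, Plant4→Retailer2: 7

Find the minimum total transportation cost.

One minimum-cost allocation:
  Plant1 to Retailer1: 20 units
  Plant2 to Retailer2: 50 units
  Plant3 to Retailer1: 40 units
  Plant3 to Retailer2: 20 units
  Plant4 to Retailer1: 35 units
Total cost = 750.
(Supply check: Plant1 ships 20; Plant2 ships 50; Plant3 ships 60; Plant4 ships 35.)

750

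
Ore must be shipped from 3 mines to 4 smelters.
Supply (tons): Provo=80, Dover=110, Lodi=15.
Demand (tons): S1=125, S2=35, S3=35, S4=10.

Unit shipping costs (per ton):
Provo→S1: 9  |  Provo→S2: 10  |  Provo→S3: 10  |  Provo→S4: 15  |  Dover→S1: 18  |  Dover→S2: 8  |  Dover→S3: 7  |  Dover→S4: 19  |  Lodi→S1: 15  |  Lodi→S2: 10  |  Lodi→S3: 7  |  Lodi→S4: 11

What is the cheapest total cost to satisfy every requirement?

One minimum-cost allocation:
  Provo->S1: 80 × 9 = 720
  Dover->S1: 40 × 18 = 720
  Dover->S2: 35 × 8 = 280
  Dover->S3: 35 × 7 = 245
  Lodi->S1: 5 × 15 = 75
  Lodi->S4: 10 × 11 = 110
Total = 720 + 720 + 280 + 245 + 75 + 110 = 2150.

2150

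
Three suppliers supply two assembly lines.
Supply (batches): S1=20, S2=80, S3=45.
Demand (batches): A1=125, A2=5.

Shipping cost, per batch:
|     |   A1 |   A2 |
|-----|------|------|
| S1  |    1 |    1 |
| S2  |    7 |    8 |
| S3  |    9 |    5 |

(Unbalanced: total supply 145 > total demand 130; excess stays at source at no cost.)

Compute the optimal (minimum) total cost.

A cheapest plan:
  S1–A1: 20 × 1 = 20
  S2–A1: 80 × 7 = 560
  S3–A1: 25 × 9 = 225
  S3–A2: 5 × 5 = 25
Total = 20 + 560 + 225 + 25 = 830.

830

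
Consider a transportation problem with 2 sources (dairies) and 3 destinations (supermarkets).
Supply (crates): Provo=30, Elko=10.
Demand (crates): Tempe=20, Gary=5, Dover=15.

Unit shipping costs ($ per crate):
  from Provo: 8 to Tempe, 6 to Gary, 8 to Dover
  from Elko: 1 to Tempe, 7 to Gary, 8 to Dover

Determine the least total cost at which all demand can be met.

An optimal shipping plan:
  Provo–Tempe: 10 × $8 = $80
  Provo–Gary: 5 × $6 = $30
  Provo–Dover: 15 × $8 = $120
  Elko–Tempe: 10 × $1 = $10
Total = 80 + 30 + 120 + 10 = $240.
(Supply check: Provo ships 30; Elko ships 10.)

240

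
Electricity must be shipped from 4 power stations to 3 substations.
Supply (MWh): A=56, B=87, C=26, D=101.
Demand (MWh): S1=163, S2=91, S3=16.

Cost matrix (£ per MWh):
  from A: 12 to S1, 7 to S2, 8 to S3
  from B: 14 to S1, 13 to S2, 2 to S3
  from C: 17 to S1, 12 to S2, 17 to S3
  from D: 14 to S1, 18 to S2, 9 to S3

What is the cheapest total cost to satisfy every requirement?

3135

A cheapest plan:
  A–S2: 56 × £7 = £392
  B–S1: 62 × £14 = £868
  B–S2: 9 × £13 = £117
  B–S3: 16 × £2 = £32
  C–S2: 26 × £12 = £312
  D–S1: 101 × £14 = £1414
Total = 392 + 868 + 117 + 32 + 312 + 1414 = £3135.
(Supply check: A ships 56; B ships 87; C ships 26; D ships 101.)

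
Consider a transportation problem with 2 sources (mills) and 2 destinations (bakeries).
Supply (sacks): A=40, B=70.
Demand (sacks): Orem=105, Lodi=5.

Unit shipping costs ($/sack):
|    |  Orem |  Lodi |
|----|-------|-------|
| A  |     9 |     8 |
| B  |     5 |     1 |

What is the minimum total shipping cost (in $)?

One minimum-cost allocation:
  A→Orem: 40 × $9 = $360
  B→Orem: 65 × $5 = $325
  B→Lodi: 5 × $1 = $5
Total = 360 + 325 + 5 = $690.
(Supply check: A ships 40; B ships 70.)

690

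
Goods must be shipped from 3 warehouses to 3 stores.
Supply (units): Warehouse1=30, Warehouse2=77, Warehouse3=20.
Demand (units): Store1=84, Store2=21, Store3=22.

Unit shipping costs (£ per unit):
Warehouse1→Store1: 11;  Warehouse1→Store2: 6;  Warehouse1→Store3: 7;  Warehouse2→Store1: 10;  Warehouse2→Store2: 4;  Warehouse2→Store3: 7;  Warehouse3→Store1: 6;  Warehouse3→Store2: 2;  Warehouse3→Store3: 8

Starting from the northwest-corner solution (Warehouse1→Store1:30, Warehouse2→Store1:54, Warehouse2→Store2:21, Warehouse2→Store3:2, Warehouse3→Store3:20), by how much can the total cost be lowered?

122

Current plan cost = 30·11 + 54·10 + 21·4 + 2·7 + 20·8 = £1128.
Optimal plan:
  Warehouse1 to Store1: 8 × £11 = £88
  Warehouse1 to Store3: 22 × £7 = £154
  Warehouse2 to Store1: 56 × £10 = £560
  Warehouse2 to Store2: 21 × £4 = £84
  Warehouse3 to Store1: 20 × £6 = £120
Optimal cost = £1006.
Saving = 1128 − 1006 = £122.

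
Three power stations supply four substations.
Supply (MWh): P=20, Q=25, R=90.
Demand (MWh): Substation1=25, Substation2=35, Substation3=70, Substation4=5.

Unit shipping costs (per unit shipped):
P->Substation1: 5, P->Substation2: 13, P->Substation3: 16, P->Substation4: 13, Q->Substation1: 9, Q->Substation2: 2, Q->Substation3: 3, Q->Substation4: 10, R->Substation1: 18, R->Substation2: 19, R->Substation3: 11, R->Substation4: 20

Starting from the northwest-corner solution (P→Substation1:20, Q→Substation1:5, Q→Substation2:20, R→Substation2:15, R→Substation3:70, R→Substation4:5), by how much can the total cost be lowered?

40

Current plan cost = 20·5 + 5·9 + 20·2 + 15·19 + 70·11 + 5·20 = 1340.
Optimal plan:
  P–Substation1: 20 × 5 = 100
  Q–Substation2: 25 × 2 = 50
  R–Substation1: 5 × 18 = 90
  R–Substation2: 10 × 19 = 190
  R–Substation3: 70 × 11 = 770
  R–Substation4: 5 × 20 = 100
Optimal cost = 1300.
Saving = 1340 − 1300 = 40.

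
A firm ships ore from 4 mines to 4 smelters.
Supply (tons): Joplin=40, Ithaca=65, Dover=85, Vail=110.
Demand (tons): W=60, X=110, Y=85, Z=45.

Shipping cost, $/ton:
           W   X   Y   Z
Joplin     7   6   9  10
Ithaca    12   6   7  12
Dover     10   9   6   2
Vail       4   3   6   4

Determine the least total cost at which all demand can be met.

One minimum-cost allocation:
  Joplin–W: 40 tons
  Ithaca–X: 20 tons
  Ithaca–Y: 45 tons
  Dover–Y: 40 tons
  Dover–Z: 45 tons
  Vail–W: 20 tons
  Vail–X: 90 tons
Total cost = $1395.
(Supply check: Joplin ships 40; Ithaca ships 65; Dover ships 85; Vail ships 110.)

1395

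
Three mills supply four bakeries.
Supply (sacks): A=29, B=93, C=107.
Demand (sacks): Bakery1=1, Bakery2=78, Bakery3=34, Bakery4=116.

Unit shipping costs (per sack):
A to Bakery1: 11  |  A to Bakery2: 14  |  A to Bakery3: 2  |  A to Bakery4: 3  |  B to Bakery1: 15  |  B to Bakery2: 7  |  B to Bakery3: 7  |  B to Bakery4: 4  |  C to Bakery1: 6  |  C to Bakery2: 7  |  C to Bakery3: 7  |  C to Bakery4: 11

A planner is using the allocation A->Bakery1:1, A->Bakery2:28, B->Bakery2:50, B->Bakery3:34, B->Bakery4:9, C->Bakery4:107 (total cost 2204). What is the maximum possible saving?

1003

Current plan cost = 1·11 + 28·14 + 50·7 + 34·7 + 9·4 + 107·11 = 2204.
Optimal plan:
  A->Bakery3: 6 sacks
  A->Bakery4: 23 sacks
  B->Bakery4: 93 sacks
  C->Bakery1: 1 sacks
  C->Bakery2: 78 sacks
  C->Bakery3: 28 sacks
Optimal cost = 1201.
Saving = 2204 − 1201 = 1003.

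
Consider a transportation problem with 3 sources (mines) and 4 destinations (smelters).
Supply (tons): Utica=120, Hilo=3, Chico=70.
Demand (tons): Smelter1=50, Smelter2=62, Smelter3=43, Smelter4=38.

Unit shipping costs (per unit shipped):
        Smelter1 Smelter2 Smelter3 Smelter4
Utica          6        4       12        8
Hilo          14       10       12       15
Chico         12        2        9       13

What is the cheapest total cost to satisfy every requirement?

An optimal shipping plan:
  Utica–Smelter1: 50 tons
  Utica–Smelter2: 32 tons
  Utica–Smelter4: 38 tons
  Hilo–Smelter3: 3 tons
  Chico–Smelter2: 30 tons
  Chico–Smelter3: 40 tons
Total cost = 1188.

1188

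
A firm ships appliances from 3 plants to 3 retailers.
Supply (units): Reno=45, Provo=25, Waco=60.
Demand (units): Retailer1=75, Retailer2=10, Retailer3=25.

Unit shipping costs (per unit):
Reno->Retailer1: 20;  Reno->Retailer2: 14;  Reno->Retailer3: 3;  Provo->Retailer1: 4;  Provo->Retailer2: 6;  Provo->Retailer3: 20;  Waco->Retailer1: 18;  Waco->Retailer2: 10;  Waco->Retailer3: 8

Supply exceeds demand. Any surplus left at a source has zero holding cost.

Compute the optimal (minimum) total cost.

1175

One minimum-cost allocation:
  Reno->Retailer3: 25 × 3 = 75
  Provo->Retailer1: 25 × 4 = 100
  Waco->Retailer1: 50 × 18 = 900
  Waco->Retailer2: 10 × 10 = 100
Total = 75 + 100 + 900 + 100 = 1175.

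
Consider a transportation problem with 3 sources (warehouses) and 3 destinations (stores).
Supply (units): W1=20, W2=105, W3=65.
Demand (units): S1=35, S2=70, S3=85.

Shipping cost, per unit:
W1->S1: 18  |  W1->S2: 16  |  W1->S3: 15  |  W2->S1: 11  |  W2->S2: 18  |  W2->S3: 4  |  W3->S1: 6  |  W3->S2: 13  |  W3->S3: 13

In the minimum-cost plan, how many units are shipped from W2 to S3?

Optimal shipments:
  W1 to S2: 20 × 16 = 320
  W2 to S1: 20 × 11 = 220
  W2 to S3: 85 × 4 = 340
  W3 to S1: 15 × 6 = 90
  W3 to S2: 50 × 13 = 650
Total cost = 1620.
So W2→S3 carries 85 units.

85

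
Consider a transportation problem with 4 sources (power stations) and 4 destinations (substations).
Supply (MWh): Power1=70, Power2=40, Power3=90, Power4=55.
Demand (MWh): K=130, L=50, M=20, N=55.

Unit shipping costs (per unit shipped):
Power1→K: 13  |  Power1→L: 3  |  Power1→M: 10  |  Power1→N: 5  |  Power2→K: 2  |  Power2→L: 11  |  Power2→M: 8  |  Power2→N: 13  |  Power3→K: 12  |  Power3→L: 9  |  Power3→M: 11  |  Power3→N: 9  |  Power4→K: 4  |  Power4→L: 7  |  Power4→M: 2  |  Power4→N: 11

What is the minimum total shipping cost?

1485

A cheapest plan:
  Power1→L: 50 × 3 = 150
  Power1→N: 20 × 5 = 100
  Power2→K: 40 × 2 = 80
  Power3→K: 55 × 12 = 660
  Power3→N: 35 × 9 = 315
  Power4→K: 35 × 4 = 140
  Power4→M: 20 × 2 = 40
Total = 150 + 100 + 80 + 660 + 315 + 140 + 40 = 1485.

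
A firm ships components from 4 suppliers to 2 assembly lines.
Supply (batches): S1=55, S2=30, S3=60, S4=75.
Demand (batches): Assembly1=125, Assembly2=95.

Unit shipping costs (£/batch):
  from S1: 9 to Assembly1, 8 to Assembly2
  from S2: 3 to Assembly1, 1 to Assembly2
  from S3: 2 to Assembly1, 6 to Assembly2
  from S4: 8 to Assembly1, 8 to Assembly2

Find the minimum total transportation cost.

One minimum-cost allocation:
  S1->Assembly2: 55 × £8 = £440
  S2->Assembly2: 30 × £1 = £30
  S3->Assembly1: 60 × £2 = £120
  S4->Assembly1: 65 × £8 = £520
  S4->Assembly2: 10 × £8 = £80
Total = 440 + 30 + 120 + 520 + 80 = £1190.
(Supply check: S1 ships 55; S2 ships 30; S3 ships 60; S4 ships 75.)

1190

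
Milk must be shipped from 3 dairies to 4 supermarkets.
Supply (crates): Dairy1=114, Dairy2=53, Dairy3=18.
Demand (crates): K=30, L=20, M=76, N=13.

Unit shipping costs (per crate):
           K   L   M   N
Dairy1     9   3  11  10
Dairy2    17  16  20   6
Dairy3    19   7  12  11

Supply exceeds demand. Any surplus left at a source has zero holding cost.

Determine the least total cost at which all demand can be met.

1256

Optimal allocation:
  Dairy1 to K: 30 × 9 = 270
  Dairy1 to L: 20 × 3 = 60
  Dairy1 to M: 64 × 11 = 704
  Dairy2 to N: 13 × 6 = 78
  Dairy3 to M: 12 × 12 = 144
Total = 270 + 60 + 704 + 78 + 144 = 1256.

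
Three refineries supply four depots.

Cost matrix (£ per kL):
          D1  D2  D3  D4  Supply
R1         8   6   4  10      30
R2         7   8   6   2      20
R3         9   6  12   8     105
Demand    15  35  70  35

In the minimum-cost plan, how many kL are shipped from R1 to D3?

30

The minimum-cost plan:
  R1–D3: 30 kL
  R2–D3: 20 kL
  R3–D1: 15 kL
  R3–D2: 35 kL
  R3–D3: 20 kL
  R3–D4: 35 kL
Total cost = £1105.
So R1→D3 carries 30 kL.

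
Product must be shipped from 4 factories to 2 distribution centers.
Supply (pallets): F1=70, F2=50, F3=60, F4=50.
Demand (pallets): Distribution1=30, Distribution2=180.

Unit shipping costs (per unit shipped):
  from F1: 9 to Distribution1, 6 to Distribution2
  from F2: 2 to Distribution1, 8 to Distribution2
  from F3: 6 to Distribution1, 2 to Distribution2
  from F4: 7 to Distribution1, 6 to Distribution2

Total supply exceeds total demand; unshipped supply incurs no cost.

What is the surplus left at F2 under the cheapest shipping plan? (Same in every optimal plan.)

Minimum-cost shipments:
  F1 to Distribution2: 70 × 6 = 420
  F2 to Distribution1: 30 × 2 = 60
  F3 to Distribution2: 60 × 2 = 120
  F4 to Distribution2: 50 × 6 = 300
Total cost = 900.
F2 ships 30 of its 50, leaving 20.

20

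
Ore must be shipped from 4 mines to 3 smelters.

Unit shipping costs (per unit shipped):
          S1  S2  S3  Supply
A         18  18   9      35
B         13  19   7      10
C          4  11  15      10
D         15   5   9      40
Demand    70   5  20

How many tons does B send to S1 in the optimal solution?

The minimum-cost plan:
  A to S1: 15 × 18 = 270
  A to S3: 20 × 9 = 180
  B to S1: 10 × 13 = 130
  C to S1: 10 × 4 = 40
  D to S1: 35 × 15 = 525
  D to S2: 5 × 5 = 25
Total cost = 1170.
So B→S1 carries 10 tons.

10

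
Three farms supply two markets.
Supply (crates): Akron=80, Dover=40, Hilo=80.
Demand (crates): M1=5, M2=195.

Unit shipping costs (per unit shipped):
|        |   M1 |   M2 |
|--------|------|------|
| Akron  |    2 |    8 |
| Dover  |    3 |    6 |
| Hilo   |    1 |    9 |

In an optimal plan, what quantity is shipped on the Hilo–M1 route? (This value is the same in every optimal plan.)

Solving gives:
  Akron->M2: 80 × 8 = 640
  Dover->M2: 40 × 6 = 240
  Hilo->M1: 5 × 1 = 5
  Hilo->M2: 75 × 9 = 675
Total cost = 1560.
So Hilo→M1 carries 5 crates.

5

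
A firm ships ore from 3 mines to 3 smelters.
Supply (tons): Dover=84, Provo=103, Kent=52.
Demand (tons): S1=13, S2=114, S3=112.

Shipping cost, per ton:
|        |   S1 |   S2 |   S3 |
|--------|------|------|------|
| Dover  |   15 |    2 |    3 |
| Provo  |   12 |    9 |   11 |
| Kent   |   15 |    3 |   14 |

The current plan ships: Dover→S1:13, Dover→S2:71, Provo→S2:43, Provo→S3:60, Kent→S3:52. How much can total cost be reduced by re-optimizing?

682

Current plan cost = 13·15 + 71·2 + 43·9 + 60·11 + 52·14 = 2112.
Optimal plan:
  Dover->S3: 84 × 3 = 252
  Provo->S1: 13 × 12 = 156
  Provo->S2: 62 × 9 = 558
  Provo->S3: 28 × 11 = 308
  Kent->S2: 52 × 3 = 156
Optimal cost = 1430.
Saving = 2112 − 1430 = 682.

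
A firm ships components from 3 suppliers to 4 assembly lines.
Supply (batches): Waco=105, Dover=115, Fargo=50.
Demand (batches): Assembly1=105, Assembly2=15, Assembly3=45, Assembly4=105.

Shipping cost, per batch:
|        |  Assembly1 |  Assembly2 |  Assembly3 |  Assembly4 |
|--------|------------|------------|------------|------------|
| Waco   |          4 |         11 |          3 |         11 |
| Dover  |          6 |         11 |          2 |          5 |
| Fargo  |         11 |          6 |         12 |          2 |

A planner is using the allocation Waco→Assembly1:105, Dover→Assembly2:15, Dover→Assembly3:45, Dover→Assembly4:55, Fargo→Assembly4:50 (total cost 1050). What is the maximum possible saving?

Current plan cost = 105·4 + 15·11 + 45·2 + 55·5 + 50·2 = 1050.
Optimal plan:
  Waco–Assembly1: 105 × 4 = 420
  Dover–Assembly3: 45 × 2 = 90
  Dover–Assembly4: 70 × 5 = 350
  Fargo–Assembly2: 15 × 6 = 90
  Fargo–Assembly4: 35 × 2 = 70
Optimal cost = 1020.
Saving = 1050 − 1020 = 30.

30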